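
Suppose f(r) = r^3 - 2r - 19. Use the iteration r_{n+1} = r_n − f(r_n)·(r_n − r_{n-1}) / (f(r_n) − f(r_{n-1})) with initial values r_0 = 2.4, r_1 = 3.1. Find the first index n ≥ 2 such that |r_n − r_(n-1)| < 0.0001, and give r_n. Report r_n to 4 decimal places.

n = 5, r_n = 2.9176

f(2.4) = -9.976000, f(3.1) = 4.591000
r_2 = 3.100000 − 4.591000·(0.700000)/(14.567000) = 2.879385;  |Δ| = 0.220615
f(2.879385) = -0.886200
r_3 = 2.879385 − (-0.886200)·(-0.220615)/(-5.477200) = 2.915080;  |Δ| = 0.035695
f(2.915080) = -0.058710
r_4 = 2.915080 − (-0.058710)·(0.035695)/(0.827490) = 2.917613;  |Δ| = 0.002533
f(2.917613) = 0.000843
r_5 = 2.917613 − 0.000843·(0.002533)/(0.059553) = 2.917577;  |Δ| = 0.000036
|r_5 − r_4| = 0.000036 < 0.0001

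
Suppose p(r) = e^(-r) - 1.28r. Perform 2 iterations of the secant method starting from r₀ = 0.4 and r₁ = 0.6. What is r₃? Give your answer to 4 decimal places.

0.4823

p(0.4) = 0.158320, p(0.6) = -0.219188
r₂ = 0.600000 − (-0.219188)·(0.600000 − 0.400000) / (-0.219188 − 0.158320) = 0.600000 − (-0.043838)/(-0.377508) = 0.483876
p(0.483876) = -0.002972
r₃ = 0.483876 − (-0.002972)·(0.483876 − 0.600000) / (-0.002972 − (-0.219188)) = 0.483876 − (0.000345)/(0.216216) = 0.482280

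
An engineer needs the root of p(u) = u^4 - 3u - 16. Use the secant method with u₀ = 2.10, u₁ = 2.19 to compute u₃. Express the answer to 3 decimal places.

2.179

p(2.10) = -2.85190, p(2.19) = 0.43258
u₂ = 2.19000 − 0.43258·(2.19000 − 2.10000) / (0.43258 − (-2.85190)) = 2.19000 − (0.03893)/(3.28448) = 2.17815
p(2.17815) = -0.02584
u₃ = 2.17815 − (-0.02584)·(2.17815 − 2.19000) / (-0.02584 − 0.43258) = 2.17815 − (0.00031)/(-0.45841) = 2.17881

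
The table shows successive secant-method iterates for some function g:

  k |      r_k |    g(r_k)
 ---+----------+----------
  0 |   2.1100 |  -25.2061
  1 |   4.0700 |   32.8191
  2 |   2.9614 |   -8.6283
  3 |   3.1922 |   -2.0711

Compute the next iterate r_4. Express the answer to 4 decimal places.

r_4 = 3.1922 − (-2.0711)·(3.1922 − 2.9614) / (-2.0711 − (-8.6283))
   = 3.1922 − (-0.478010)/(6.557200) = 3.265098

3.2651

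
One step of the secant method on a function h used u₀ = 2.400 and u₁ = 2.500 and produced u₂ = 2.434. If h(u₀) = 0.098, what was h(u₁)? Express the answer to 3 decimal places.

-0.190

The secant line through (2.400, 0.098) and (2.500, h(u₁)) crosses zero at u₂ = 2.434.
So (2.400, 0.098), (2.500, h(u₁)), (2.434, 0) are collinear:
h(u₁) = 0.098 · (2.500 − 2.434) / (2.400 − 2.434) = 0.098 · (0.06600)/(-0.03400) = -0.19024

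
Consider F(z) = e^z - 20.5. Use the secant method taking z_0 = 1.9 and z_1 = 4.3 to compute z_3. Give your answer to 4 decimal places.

2.6843

F(1.9) = -13.814106, F(4.3) = 53.199794
z_2 = 4.300000 − 53.199794·(4.300000 − 1.900000) / (53.199794 − (-13.814106)) = 4.300000 − (127.679505)/(67.013899) = 2.394731
F(2.394731) = -9.534752
z_3 = 2.394731 − (-9.534752)·(2.394731 − 4.300000) / (-9.534752 − 53.199794) = 2.394731 − (18.166267)/(-62.734546) = 2.684305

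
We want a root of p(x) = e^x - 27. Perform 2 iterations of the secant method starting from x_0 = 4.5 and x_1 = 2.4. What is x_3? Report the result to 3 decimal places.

p(4.5) = 63.01713, p(2.4) = -15.97682
x_2 = 2.40000 − (-15.97682)·(2.40000 − 4.50000) / (-15.97682 − 63.01713) = 2.40000 − (33.55133)/(-78.99395) = 2.82473
p(2.82473) = -10.14356
x_3 = 2.82473 − (-10.14356)·(2.82473 − 2.40000) / (-10.14356 − (-15.97682)) = 2.82473 − (-4.30830)/(5.83327) = 3.56331

3.563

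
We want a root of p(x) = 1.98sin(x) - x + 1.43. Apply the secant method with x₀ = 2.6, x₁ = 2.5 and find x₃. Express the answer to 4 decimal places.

2.5440

p(2.6) = -0.149307, p(2.5) = 0.114975
x₂ = 2.500000 − 0.114975·(2.500000 − 2.600000) / (0.114975 − (-0.149307)) = 2.500000 − (-0.011497)/(0.264282) = 2.543505
p(2.543505) = 0.001361
x₃ = 2.543505 − 0.001361·(2.543505 − 2.500000) / (0.001361 − 0.114975) = 2.543505 − (0.000059)/(-0.113614) = 2.544026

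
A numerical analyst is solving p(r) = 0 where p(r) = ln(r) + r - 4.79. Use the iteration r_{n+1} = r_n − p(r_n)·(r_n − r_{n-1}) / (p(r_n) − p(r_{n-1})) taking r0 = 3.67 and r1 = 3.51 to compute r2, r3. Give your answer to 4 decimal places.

p(3.67) = 0.180192, p(3.51) = -0.024384
r2 = 3.510000 − (-0.024384)·(3.510000 − 3.670000) / (-0.024384 − 0.180192) = 3.510000 − (0.003901)/(-0.204576) = 3.529071
p(3.529071) = 0.000105
r3 = 3.529071 − 0.000105·(3.529071 − 3.510000) / (0.000105 − (-0.024384)) = 3.529071 − (0.000002)/(0.024489) = 3.528989

3.5291, 3.5290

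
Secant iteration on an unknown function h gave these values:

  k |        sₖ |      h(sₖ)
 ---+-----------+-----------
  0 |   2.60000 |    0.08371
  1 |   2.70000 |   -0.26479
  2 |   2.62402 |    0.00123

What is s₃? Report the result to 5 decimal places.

2.62437

s₃ = 2.62402 − 0.00123·(2.62402 − 2.70000) / (0.00123 − (-0.26479))
   = 2.62402 − (-0.0000935)/(0.2660200) = 2.6243713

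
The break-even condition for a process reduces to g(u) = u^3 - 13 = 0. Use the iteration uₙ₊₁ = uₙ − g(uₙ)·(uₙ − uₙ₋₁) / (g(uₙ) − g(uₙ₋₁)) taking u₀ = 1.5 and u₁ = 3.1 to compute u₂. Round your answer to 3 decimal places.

g(1.5) = -9.62500, g(3.1) = 16.79100
u₂ = 3.10000 − 16.79100·(3.10000 − 1.50000) / (16.79100 − (-9.62500)) = 3.10000 − (26.86560)/(26.41600) = 2.08298

2.083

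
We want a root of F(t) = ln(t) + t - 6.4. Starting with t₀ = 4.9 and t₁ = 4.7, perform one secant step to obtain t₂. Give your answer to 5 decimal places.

F(4.9) = 0.0892352, F(4.7) = -0.1524375
t₂ = 4.7000000 − (-0.1524375)·(4.7000000 − 4.9000000) / (-0.1524375 − 0.0892352) = 4.7000000 − (0.0304875)/(-0.2416727) = 4.8261520

4.82615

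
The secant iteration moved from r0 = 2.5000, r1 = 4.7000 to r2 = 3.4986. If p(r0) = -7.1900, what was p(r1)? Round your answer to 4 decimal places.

The secant line through (2.5000, -7.1900) and (4.7000, p(r1)) crosses zero at r2 = 3.4986.
So (2.5000, -7.1900), (4.7000, p(r1)), (3.4986, 0) are collinear:
p(r1) = -7.1900 · (4.7000 − 3.4986) / (2.5000 − 3.4986) = -7.1900 · (1.201400)/(-0.998600) = 8.650176

8.6502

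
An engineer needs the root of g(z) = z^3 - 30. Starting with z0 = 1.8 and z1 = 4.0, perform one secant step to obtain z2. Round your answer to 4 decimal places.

2.7141

g(1.8) = -24.168000, g(4.0) = 34.000000
z2 = 4.000000 − 34.000000·(4.000000 − 1.800000) / (34.000000 − (-24.168000)) = 4.000000 − (74.800000)/(58.168000) = 2.714070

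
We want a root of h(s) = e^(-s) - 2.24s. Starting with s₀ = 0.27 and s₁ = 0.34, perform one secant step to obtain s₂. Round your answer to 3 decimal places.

h(0.27) = 0.15858, h(0.34) = -0.04983
s₂ = 0.34000 − (-0.04983)·(0.34000 − 0.27000) / (-0.04983 − 0.15858) = 0.34000 − (-0.00349)/(-0.20841) = 0.32326

0.323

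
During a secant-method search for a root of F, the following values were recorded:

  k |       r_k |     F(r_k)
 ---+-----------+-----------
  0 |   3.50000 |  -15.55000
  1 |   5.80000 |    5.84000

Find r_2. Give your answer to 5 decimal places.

r_2 = 5.80000 − 5.84000·(5.80000 − 3.50000) / (5.84000 − (-15.55000))
   = 5.80000 − (13.4320000)/(21.3900000) = 5.1720430

5.17204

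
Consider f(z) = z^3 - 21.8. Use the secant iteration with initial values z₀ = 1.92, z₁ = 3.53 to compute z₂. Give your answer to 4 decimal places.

f(1.92) = -14.722112, f(3.53) = 22.186977
z₂ = 3.530000 − 22.186977·(3.530000 − 1.920000) / (22.186977 − (-14.722112)) = 3.530000 − (35.721033)/(36.909089) = 2.562189

2.5622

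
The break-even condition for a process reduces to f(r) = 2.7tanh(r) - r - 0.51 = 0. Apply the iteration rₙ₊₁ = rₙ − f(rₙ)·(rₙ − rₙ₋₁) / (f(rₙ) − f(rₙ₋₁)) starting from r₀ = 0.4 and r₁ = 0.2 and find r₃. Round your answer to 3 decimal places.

f(0.4) = 0.11586, f(0.2) = -0.17709
r₂ = 0.20000 − (-0.17709)·(0.20000 − 0.40000) / (-0.17709 − 0.11586) = 0.20000 − (0.03542)/(-0.29295) = 0.32090
f(0.32090) = 0.00696
r₃ = 0.32090 − 0.00696·(0.32090 − 0.20000) / (0.00696 − (-0.17709)) = 0.32090 − (0.00084)/(0.18405) = 0.31632

0.316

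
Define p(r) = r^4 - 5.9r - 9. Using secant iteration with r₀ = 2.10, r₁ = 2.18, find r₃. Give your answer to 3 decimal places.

p(2.10) = -1.94190, p(2.18) = 0.72331
r₂ = 2.18000 − 0.72331·(2.18000 − 2.10000) / (0.72331 − (-1.94190)) = 2.18000 − (0.05786)/(2.66521) = 2.15829
p(2.15829) = -0.03497
r₃ = 2.15829 − (-0.03497)·(2.15829 − 2.18000) / (-0.03497 − 0.72331) = 2.15829 − (0.00076)/(-0.75828) = 2.15929

2.159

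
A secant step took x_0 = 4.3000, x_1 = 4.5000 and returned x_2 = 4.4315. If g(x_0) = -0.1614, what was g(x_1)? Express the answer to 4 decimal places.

The secant line through (4.3000, -0.1614) and (4.5000, g(x_1)) crosses zero at x_2 = 4.4315.
So (4.3000, -0.1614), (4.5000, g(x_1)), (4.4315, 0) are collinear:
g(x_1) = -0.1614 · (4.5000 − 4.4315) / (4.3000 − 4.4315) = -0.1614 · (0.068500)/(-0.131500) = 0.084075

0.0841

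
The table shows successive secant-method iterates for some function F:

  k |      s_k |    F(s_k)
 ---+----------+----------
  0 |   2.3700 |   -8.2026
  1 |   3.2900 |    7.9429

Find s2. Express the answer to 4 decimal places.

s2 = 3.2900 − 7.9429·(3.2900 − 2.3700) / (7.9429 − (-8.2026))
   = 3.2900 − (7.307468)/(16.145500) = 2.837399

2.8374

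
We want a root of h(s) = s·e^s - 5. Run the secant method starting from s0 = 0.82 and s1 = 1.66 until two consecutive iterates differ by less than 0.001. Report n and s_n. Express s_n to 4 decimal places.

n = 6, s_n = 1.3267

h(0.82) = -3.138190, h(1.66) = 3.730456
s2 = 1.660000 − 3.730456·(0.840000)/(6.868646) = 1.203784;  |Δ| = 0.456216
h(1.203784) = -0.988141
s3 = 1.203784 − (-0.988141)·(-0.456216)/(-4.718597) = 1.299322;  |Δ| = 0.095538
h(1.299322) = -0.235630
s4 = 1.299322 − (-0.235630)·(0.095538)/(0.752511) = 1.329238;  |Δ| = 0.029915
h(1.329238) = 0.022076
s5 = 1.329238 − 0.022076·(0.029915)/(0.257706) = 1.326675;  |Δ| = 0.002563
h(1.326675) = -0.000435
s6 = 1.326675 − (-0.000435)·(-0.002563)/(-0.022511) = 1.326725;  |Δ| = 0.000049
|s6 − s5| = 0.000049 < 0.001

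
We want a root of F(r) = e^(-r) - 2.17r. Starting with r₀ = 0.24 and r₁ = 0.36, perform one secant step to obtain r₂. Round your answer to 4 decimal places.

F(0.24) = 0.265828, F(0.36) = -0.083524
r₂ = 0.360000 − (-0.083524)·(0.360000 − 0.240000) / (-0.083524 − 0.265828) = 0.360000 − (-0.010023)/(-0.349352) = 0.331310

0.3313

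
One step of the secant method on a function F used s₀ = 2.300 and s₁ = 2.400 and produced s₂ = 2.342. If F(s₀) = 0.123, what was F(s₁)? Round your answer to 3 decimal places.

The secant line through (2.300, 0.123) and (2.400, F(s₁)) crosses zero at s₂ = 2.342.
So (2.300, 0.123), (2.400, F(s₁)), (2.342, 0) are collinear:
F(s₁) = 0.123 · (2.400 − 2.342) / (2.300 − 2.342) = 0.123 · (0.05800)/(-0.04200) = -0.16986

-0.170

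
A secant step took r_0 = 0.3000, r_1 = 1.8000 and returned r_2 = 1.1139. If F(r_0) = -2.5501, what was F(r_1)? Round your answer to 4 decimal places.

2.1497

The secant line through (0.3000, -2.5501) and (1.8000, F(r_1)) crosses zero at r_2 = 1.1139.
So (0.3000, -2.5501), (1.8000, F(r_1)), (1.1139, 0) are collinear:
F(r_1) = -2.5501 · (1.8000 − 1.1139) / (0.3000 − 1.1139) = -2.5501 · (0.686100)/(-0.813900) = 2.149679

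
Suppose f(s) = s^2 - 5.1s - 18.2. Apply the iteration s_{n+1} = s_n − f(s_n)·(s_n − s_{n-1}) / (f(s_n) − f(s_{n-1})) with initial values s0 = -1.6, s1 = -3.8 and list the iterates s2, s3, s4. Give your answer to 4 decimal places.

-2.3124, -2.4069, -2.4203

f(-1.6) = -7.480000, f(-3.8) = 15.620000
s2 = -3.800000 − 15.620000·(-3.800000 − (-1.600000)) / (15.620000 − (-7.480000)) = -3.800000 − (-34.364000)/(23.100000) = -2.312381
f(-2.312381) = -1.059751
s3 = -2.312381 − (-1.059751)·(-2.312381 − (-3.800000)) / (-1.059751 − 15.620000) = -2.312381 − (-1.576506)/(-16.679751) = -2.406897
f(-2.406897) = -0.131671
s4 = -2.406897 − (-0.131671)·(-2.406897 − (-2.312381)) / (-0.131671 − (-1.059751)) = -2.406897 − (0.012445)/(0.928081) = -2.420307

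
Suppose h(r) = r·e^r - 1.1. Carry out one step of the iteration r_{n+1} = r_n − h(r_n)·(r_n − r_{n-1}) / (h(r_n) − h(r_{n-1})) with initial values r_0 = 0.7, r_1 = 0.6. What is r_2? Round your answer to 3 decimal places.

h(0.7) = 0.30963, h(0.6) = -0.00673
r_2 = 0.60000 − (-0.00673)·(0.60000 − 0.70000) / (-0.00673 − 0.30963) = 0.60000 − (0.00067)/(-0.31636) = 0.60213

0.602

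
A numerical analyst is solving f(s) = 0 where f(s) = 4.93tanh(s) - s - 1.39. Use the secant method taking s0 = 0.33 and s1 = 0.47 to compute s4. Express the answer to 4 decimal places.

f(0.33) = -0.149693, f(0.47) = 0.300323
s2 = 0.470000 − 0.300323·(0.470000 − 0.330000) / (0.300323 − (-0.149693)) = 0.470000 − (0.042045)/(0.450015) = 0.376569
f(0.376569) = 0.006872
s3 = 0.376569 − 0.006872·(0.376569 − 0.470000) / (0.006872 − 0.300323) = 0.376569 − (-0.000642)/(-0.293450) = 0.374381
f(0.374381) = -0.000338
s4 = 0.374381 − (-0.000338)·(0.374381 − 0.376569) / (-0.000338 − 0.006872) = 0.374381 − (0.000001)/(-0.007211) = 0.374484

0.3745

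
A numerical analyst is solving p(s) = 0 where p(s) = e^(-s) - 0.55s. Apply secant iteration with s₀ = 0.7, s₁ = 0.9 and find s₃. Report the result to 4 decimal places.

0.8093

p(0.7) = 0.111585, p(0.9) = -0.088430
s₂ = 0.900000 − (-0.088430)·(0.900000 − 0.700000) / (-0.088430 − 0.111585) = 0.900000 − (-0.017686)/(-0.200016) = 0.811577
p(0.811577) = -0.002210
s₃ = 0.811577 − (-0.002210)·(0.811577 − 0.900000) / (-0.002210 − (-0.088430)) = 0.811577 − (0.000195)/(0.086220) = 0.809310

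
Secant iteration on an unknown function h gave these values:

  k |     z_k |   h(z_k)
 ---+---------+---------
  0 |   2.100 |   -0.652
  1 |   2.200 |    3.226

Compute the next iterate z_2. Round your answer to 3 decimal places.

z_2 = 2.200 − 3.226·(2.200 − 2.100) / (3.226 − (-0.652))
   = 2.200 − (0.32260)/(3.87800) = 2.11681

2.117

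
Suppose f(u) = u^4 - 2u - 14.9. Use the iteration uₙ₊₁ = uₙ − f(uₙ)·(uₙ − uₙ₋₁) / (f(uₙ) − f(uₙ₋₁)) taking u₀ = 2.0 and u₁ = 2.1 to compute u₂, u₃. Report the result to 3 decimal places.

2.089, 2.090

f(2.0) = -2.90000, f(2.1) = 0.34810
u₂ = 2.10000 − 0.34810·(2.10000 − 2.00000) / (0.34810 − (-2.90000)) = 2.10000 − (0.03481)/(3.24810) = 2.08928
f(2.08928) = -0.02444
u₃ = 2.08928 − (-0.02444)·(2.08928 − 2.10000) / (-0.02444 − 0.34810) = 2.08928 − (0.00026)/(-0.37254) = 2.08999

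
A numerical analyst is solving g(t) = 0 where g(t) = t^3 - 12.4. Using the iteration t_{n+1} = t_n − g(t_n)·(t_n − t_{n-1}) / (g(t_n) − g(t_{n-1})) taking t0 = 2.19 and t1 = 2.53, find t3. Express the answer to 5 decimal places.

2.31360

g(2.19) = -1.8965410, g(2.53) = 3.7942770
t2 = 2.5300000 − 3.7942770·(2.5300000 − 2.1900000) / (3.7942770 − (-1.8965410)) = 2.5300000 − (1.2900542)/(5.6908180) = 2.3033095
g(2.3033095) = -0.1804021
t3 = 2.3033095 − (-0.1804021)·(2.3033095 − 2.5300000) / (-0.1804021 − 3.7942770) = 2.3033095 − (0.0408954)/(-3.9746791) = 2.3135985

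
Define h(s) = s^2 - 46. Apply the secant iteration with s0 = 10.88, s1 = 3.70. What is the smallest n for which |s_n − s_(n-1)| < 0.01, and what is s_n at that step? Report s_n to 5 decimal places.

h(10.88) = 72.3744000, h(3.70) = -32.3100000
s2 = 3.7000000 − (-32.3100000)·(-7.1800000)/(-104.6844000) = 5.9160494;  |Δ| = 2.2160494
h(5.9160494) = -11.0003597
s3 = 5.9160494 − (-11.0003597)·(2.2160494)/(21.3096403) = 7.0600077;  |Δ| = 1.1439583
h(7.0600077) = 3.8437088
s4 = 7.0600077 − 3.8437088·(1.1439583)/(14.8440685) = 6.7637922;  |Δ| = 0.2962155
h(6.7637922) = -0.2511145
s5 = 6.7637922 − (-0.2511145)·(-0.2962155)/(-4.0948233) = 6.7819576;  |Δ| = 0.0181654
h(6.7819576) = -0.0050509
s6 = 6.7819576 − (-0.0050509)·(0.0181654)/(0.2460637) = 6.7823305;  |Δ| = 0.0003729
|s6 − s5| = 0.0003729 < 0.01

n = 6, s_n = 6.78233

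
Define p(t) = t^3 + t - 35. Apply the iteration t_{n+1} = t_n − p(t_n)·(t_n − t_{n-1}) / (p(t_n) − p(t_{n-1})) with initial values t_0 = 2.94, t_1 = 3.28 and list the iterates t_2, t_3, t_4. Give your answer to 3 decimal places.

3.161, 3.169, 3.169

p(2.94) = -6.64782, p(3.28) = 3.56755
t_2 = 3.28000 − 3.56755·(3.28000 − 2.94000) / (3.56755 − (-6.64782)) = 3.28000 − (1.21297)/(10.21537) = 3.16126
p(3.16126) = -0.24647
t_3 = 3.16126 − (-0.24647)·(3.16126 − 3.28000) / (-0.24647 − 3.56755) = 3.16126 − (0.02927)/(-3.81402) = 3.16893
p(3.16893) = -0.00819
t_4 = 3.16893 − (-0.00819)·(3.16893 − 3.16126) / (-0.00819 − (-0.24647)) = 3.16893 − (-0.00006)/(0.23828) = 3.16920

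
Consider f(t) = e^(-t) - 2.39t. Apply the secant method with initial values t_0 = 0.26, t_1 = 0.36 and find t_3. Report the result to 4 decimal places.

f(0.26) = 0.149652, f(0.36) = -0.162724
t_2 = 0.360000 − (-0.162724)·(0.360000 − 0.260000) / (-0.162724 − 0.149652) = 0.360000 − (-0.016272)/(-0.312375) = 0.307908
f(0.307908) = -0.000916
t_3 = 0.307908 − (-0.000916)·(0.307908 − 0.360000) / (-0.000916 − (-0.162724)) = 0.307908 − (0.000048)/(0.161808) = 0.307613

0.3076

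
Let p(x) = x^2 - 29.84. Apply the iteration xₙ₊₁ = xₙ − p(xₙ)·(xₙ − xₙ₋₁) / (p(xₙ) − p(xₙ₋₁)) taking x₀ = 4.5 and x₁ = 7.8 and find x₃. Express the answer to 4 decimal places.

p(4.5) = -9.590000, p(7.8) = 31.000000
x₂ = 7.800000 − 31.000000·(7.800000 − 4.500000) / (31.000000 − (-9.590000)) = 7.800000 − (102.300000)/(40.590000) = 5.279675
p(5.279675) = -1.965034
x₃ = 5.279675 − (-1.965034)·(5.279675 − 7.800000) / (-1.965034 − 31.000000) = 5.279675 − (4.952525)/(-32.965034) = 5.429910

5.4299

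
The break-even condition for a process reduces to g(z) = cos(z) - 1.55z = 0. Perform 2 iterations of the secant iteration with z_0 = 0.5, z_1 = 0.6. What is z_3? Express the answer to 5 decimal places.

0.55001

g(0.5) = 0.1025826, g(0.6) = -0.1046644
z_2 = 0.6000000 − (-0.1046644)·(0.6000000 − 0.5000000) / (-0.1046644 − 0.1025826) = 0.6000000 − (-0.0104664)/(-0.2072469) = 0.5494977
g(0.5494977) = 0.0010654
z_3 = 0.5494977 − 0.0010654·(0.5494977 − 0.6000000) / (0.0010654 − (-0.1046644)) = 0.5494977 − (-0.0000538)/(0.1057298) = 0.5500067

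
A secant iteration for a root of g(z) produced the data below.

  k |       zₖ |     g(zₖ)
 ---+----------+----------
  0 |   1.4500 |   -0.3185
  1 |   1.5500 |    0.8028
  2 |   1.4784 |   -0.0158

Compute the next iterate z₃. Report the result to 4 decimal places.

z₃ = 1.4784 − (-0.0158)·(1.4784 − 1.5500) / (-0.0158 − 0.8028)
   = 1.4784 − (0.001131)/(-0.818600) = 1.479782

1.4798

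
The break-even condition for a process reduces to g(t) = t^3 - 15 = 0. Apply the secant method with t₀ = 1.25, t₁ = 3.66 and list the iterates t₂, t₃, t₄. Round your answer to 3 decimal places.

1.918, 2.248, 2.527

g(1.25) = -13.04688, g(3.66) = 34.02790
t₂ = 3.66000 − 34.02790·(3.66000 − 1.25000) / (34.02790 − (-13.04688)) = 3.66000 − (82.00723)/(47.07477) = 1.91794
g(1.91794) = -7.94491
t₃ = 1.91794 − (-7.94491)·(1.91794 − 3.66000) / (-7.94491 − 34.02790) = 1.91794 − (13.84053)/(-41.97280) = 2.24769
g(2.24769) = -3.64447
t₄ = 2.24769 − (-3.64447)·(2.24769 − 1.91794) / (-3.64447 − (-7.94491)) = 2.24769 − (-1.20176)/(4.30043) = 2.52714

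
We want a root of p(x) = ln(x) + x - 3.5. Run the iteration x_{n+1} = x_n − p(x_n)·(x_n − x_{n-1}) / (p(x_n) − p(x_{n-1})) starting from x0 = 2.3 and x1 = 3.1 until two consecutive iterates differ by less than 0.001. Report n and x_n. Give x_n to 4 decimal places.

p(2.3) = -0.367091, p(3.1) = 0.731402
x2 = 3.100000 − 0.731402·(0.800000)/(1.098493) = 2.567341;  |Δ| = 0.532659
p(2.567341) = 0.010212
x3 = 2.567341 − 0.010212·(-0.532659)/(-0.721190) = 2.559799;  |Δ| = 0.007543
p(2.559799) = -0.000273
x4 = 2.559799 − (-0.000273)·(-0.007543)/(-0.010485) = 2.559995;  |Δ| = 0.000196
|x4 − x3| = 0.000196 < 0.001

n = 4, x_n = 2.5600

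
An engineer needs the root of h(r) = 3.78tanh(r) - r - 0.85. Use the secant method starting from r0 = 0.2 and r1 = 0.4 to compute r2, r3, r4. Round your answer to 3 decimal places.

0.324, 0.320, 0.320

h(0.2) = -0.30392, h(0.4) = 0.18621
r2 = 0.40000 − 0.18621·(0.40000 − 0.20000) / (0.18621 − (-0.30392)) = 0.40000 − (0.03724)/(0.49013) = 0.32402
h(0.32402) = 0.00963
r3 = 0.32402 − 0.00963·(0.32402 − 0.40000) / (0.00963 − 0.18621) = 0.32402 − (-0.00073)/(-0.17658) = 0.31987
h(0.31987) = -0.00037
r4 = 0.31987 − (-0.00037)·(0.31987 − 0.32402) / (-0.00037 − 0.00963) = 0.31987 − (0.00000)/(-0.01000) = 0.32003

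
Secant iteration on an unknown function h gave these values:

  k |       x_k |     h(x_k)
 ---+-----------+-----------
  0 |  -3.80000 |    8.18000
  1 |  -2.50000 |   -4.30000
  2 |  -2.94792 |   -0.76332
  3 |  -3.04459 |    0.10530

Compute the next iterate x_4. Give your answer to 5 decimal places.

-3.03287

x_4 = -3.04459 − 0.10530·(-3.04459 − (-2.94792)) / (0.10530 − (-0.76332))
   = -3.04459 − (-0.0101794)/(0.8686200) = -3.0328710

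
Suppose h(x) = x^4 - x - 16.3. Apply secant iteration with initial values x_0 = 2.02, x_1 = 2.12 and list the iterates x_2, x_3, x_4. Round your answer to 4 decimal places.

2.0684, 2.0702, 2.0703

h(2.02) = -1.670336, h(2.12) = 1.779631
x_2 = 2.120000 − 1.779631·(2.120000 − 2.020000) / (1.779631 − (-1.670336)) = 2.120000 − (0.177963)/(3.449967) = 2.068416
h(2.068416) = -0.064182
x_3 = 2.068416 − (-0.064182)·(2.068416 − 2.120000) / (-0.064182 − 1.779631) = 2.068416 − (0.003311)/(-1.843814) = 2.070212
h(2.070212) = -0.002335
x_4 = 2.070212 − (-0.002335)·(2.070212 − 2.068416) / (-0.002335 − (-0.064182)) = 2.070212 − (-0.000004)/(0.061848) = 2.070279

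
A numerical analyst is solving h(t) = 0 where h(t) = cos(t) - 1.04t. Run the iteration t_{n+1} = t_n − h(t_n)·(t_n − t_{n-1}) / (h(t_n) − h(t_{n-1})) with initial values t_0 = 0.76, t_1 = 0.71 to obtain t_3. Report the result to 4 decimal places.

0.7218

h(0.76) = -0.065564, h(0.71) = 0.019962
t_2 = 0.710000 − 0.019962·(0.710000 − 0.760000) / (0.019962 − (-0.065564)) = 0.710000 − (-0.000998)/(0.085526) = 0.721670
h(0.721670) = 0.000167
t_3 = 0.721670 − 0.000167·(0.721670 − 0.710000) / (0.000167 − 0.019962) = 0.721670 − (0.000002)/(-0.019795) = 0.721768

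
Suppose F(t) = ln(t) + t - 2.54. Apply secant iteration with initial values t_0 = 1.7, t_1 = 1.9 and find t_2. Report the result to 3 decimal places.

F(1.7) = -0.30937, F(1.9) = 0.00185
t_2 = 1.90000 − 0.00185·(1.90000 − 1.70000) / (0.00185 − (-0.30937)) = 1.90000 − (0.00037)/(0.31123) = 1.89881

1.899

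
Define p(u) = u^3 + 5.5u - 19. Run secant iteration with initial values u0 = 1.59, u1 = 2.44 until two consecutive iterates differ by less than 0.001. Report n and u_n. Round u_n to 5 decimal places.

p(1.59) = -6.2353210, p(2.44) = 8.9467840
u2 = 2.4400000 − 8.9467840·(0.8500000)/(15.1821050) = 1.9390967;  |Δ| = 0.5009033
p(1.9390967) = -1.0437783
u3 = 1.9390967 − (-1.0437783)·(-0.5009033)/(-9.9905623) = 1.9914293;  |Δ| = 0.0523326
p(1.9914293) = -0.1495472
u4 = 1.9914293 − (-0.1495472)·(0.0523326)/(0.8942310) = 2.0001812;  |Δ| = 0.0087519
p(2.0001812) = 0.0031706
u5 = 2.0001812 − 0.0031706·(0.0087519)/(0.1527178) = 1.9999995;  |Δ| = 0.0001817
|u5 − u4| = 0.0001817 < 0.001

n = 5, u_n = 2.00000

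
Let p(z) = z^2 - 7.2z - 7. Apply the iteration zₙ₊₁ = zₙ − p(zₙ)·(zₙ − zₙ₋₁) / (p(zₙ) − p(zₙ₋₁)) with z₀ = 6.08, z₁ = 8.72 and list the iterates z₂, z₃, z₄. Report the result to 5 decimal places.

7.89705, 8.05584, 8.06789

p(6.08) = -13.8096000, p(8.72) = 6.2544000
z₂ = 8.7200000 − 6.2544000·(8.7200000 − 6.0800000) / (6.2544000 − (-13.8096000)) = 8.7200000 − (16.5116160)/(20.0640000) = 7.8970526
p(7.8970526) = -1.4953387
z₃ = 7.8970526 − (-1.4953387)·(7.8970526 − 8.7200000) / (-1.4953387 − 6.2544000) = 7.8970526 − (1.2305850)/(-7.7497387) = 8.0558432
p(8.0558432) = -0.1054618
z₄ = 8.0558432 − (-0.1054618)·(8.0558432 − 7.8970526) / (-0.1054618 − (-1.4953387)) = 8.0558432 − (-0.0167463)/(1.3898769) = 8.0678919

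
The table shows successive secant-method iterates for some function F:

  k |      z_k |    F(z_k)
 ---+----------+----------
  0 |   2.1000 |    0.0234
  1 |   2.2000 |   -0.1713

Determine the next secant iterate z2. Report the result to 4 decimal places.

z2 = 2.2000 − (-0.1713)·(2.2000 − 2.1000) / (-0.1713 − 0.0234)
   = 2.2000 − (-0.017130)/(-0.194700) = 2.112018

2.1120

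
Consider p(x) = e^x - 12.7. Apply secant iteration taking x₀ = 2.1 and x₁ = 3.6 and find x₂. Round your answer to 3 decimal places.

2.339

p(2.1) = -4.53383, p(3.6) = 23.89823
x₂ = 3.60000 − 23.89823·(3.60000 − 2.10000) / (23.89823 − (-4.53383)) = 3.60000 − (35.84735)/(28.43206) = 2.33919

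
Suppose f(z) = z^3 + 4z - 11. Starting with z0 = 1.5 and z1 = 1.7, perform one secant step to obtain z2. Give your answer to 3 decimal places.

1.639

f(1.5) = -1.62500, f(1.7) = 0.71300
z2 = 1.70000 − 0.71300·(1.70000 − 1.50000) / (0.71300 − (-1.62500)) = 1.70000 − (0.14260)/(2.33800) = 1.63901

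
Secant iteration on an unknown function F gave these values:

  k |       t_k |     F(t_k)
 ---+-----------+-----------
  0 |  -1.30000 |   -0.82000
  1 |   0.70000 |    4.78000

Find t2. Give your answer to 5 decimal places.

-1.00714

t2 = 0.70000 − 4.78000·(0.70000 − (-1.30000)) / (4.78000 − (-0.82000))
   = 0.70000 − (9.5600000)/(5.6000000) = -1.0071429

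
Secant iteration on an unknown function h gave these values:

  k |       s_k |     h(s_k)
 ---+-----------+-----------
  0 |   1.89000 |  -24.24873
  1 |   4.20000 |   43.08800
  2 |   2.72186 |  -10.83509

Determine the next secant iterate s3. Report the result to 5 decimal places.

s3 = 2.72186 − (-10.83509)·(2.72186 − 4.20000) / (-10.83509 − 43.08800)
   = 2.72186 − (16.0157799)/(-53.9230900) = 3.0188715

3.01887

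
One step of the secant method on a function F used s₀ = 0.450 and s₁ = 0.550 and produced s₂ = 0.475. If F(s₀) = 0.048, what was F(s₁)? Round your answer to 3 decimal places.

-0.144

The secant line through (0.450, 0.048) and (0.550, F(s₁)) crosses zero at s₂ = 0.475.
So (0.450, 0.048), (0.550, F(s₁)), (0.475, 0) are collinear:
F(s₁) = 0.048 · (0.550 − 0.475) / (0.450 − 0.475) = 0.048 · (0.07500)/(-0.02500) = -0.14400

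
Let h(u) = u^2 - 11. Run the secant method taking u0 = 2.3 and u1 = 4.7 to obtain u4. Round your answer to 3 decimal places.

3.318

h(2.3) = -5.71000, h(4.7) = 11.09000
u2 = 4.70000 − 11.09000·(4.70000 − 2.30000) / (11.09000 − (-5.71000)) = 4.70000 − (26.61600)/(16.80000) = 3.11571
h(3.11571) = -1.29232
u3 = 3.11571 − (-1.29232)·(3.11571 − 4.70000) / (-1.29232 − 11.09000) = 3.11571 − (2.04741)/(-12.38232) = 3.28106
h(3.28106) = -0.23462
u4 = 3.28106 − (-0.23462)·(3.28106 − 3.11571) / (-0.23462 − (-1.29232)) = 3.28106 − (-0.03879)/(1.05770) = 3.31774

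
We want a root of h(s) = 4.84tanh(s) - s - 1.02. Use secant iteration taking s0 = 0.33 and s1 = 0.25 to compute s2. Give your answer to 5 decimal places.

h(0.33) = 0.1916406, h(0.25) = -0.0845937
s2 = 0.2500000 − (-0.0845937)·(0.2500000 − 0.3300000) / (-0.0845937 − 0.1916406) = 0.2500000 − (0.0067675)/(-0.2762342) = 0.2744991

0.27450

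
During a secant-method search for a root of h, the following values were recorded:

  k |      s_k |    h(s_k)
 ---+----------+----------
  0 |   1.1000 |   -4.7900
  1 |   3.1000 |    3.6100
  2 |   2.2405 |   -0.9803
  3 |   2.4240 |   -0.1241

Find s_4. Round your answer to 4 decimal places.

2.4506

s_4 = 2.4240 − (-0.1241)·(2.4240 − 2.2405) / (-0.1241 − (-0.9803))
   = 2.4240 − (-0.022772)/(0.856200) = 2.450597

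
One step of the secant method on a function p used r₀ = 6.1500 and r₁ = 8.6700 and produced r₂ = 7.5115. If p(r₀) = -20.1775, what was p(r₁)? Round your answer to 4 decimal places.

The secant line through (6.1500, -20.1775) and (8.6700, p(r₁)) crosses zero at r₂ = 7.5115.
So (6.1500, -20.1775), (8.6700, p(r₁)), (7.5115, 0) are collinear:
p(r₁) = -20.1775 · (8.6700 − 7.5115) / (6.1500 − 7.5115) = -20.1775 · (1.158500)/(-1.361500) = 17.169030

17.1690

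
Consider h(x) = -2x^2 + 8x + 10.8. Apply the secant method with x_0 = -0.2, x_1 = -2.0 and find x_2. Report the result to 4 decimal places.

-0.9355

h(-0.2) = 9.120000, h(-2.0) = -13.200000
x_2 = -2.000000 − (-13.200000)·(-2.000000 − (-0.200000)) / (-13.200000 − 9.120000) = -2.000000 − (23.760000)/(-22.320000) = -0.935484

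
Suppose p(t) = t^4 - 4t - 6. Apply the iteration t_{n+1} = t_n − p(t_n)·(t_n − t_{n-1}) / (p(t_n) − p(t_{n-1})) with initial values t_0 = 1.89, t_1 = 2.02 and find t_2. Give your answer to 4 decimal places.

1.9209

p(1.89) = -0.800102, p(2.02) = 2.569664
t_2 = 2.020000 − 2.569664·(2.020000 − 1.890000) / (2.569664 − (-0.800102)) = 2.020000 − (0.334056)/(3.369766) = 1.920867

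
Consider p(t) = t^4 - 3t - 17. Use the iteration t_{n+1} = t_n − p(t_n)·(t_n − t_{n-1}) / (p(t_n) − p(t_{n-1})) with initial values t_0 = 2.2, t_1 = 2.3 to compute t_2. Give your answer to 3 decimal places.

2.204

p(2.2) = -0.17440, p(2.3) = 4.08410
t_2 = 2.30000 − 4.08410·(2.30000 − 2.20000) / (4.08410 − (-0.17440)) = 2.30000 − (0.40841)/(4.25850) = 2.20410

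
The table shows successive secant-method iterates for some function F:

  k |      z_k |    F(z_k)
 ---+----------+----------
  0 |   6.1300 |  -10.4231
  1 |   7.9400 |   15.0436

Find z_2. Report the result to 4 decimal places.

z_2 = 7.9400 − 15.0436·(7.9400 − 6.1300) / (15.0436 − (-10.4231))
   = 7.9400 − (27.228916)/(25.466700) = 6.870803

6.8708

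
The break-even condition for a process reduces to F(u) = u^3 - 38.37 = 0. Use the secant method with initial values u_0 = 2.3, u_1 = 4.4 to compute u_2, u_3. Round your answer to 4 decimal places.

3.0536, 3.2886

F(2.3) = -26.203000, F(4.4) = 46.814000
u_2 = 4.400000 − 46.814000·(4.400000 − 2.300000) / (46.814000 − (-26.203000)) = 4.400000 − (98.309400)/(73.017000) = 3.053609
F(3.053609) = -9.896525
u_3 = 3.053609 − (-9.896525)·(3.053609 − 4.400000) / (-9.896525 − 46.814000) = 3.053609 − (13.324589)/(-56.710525) = 3.288567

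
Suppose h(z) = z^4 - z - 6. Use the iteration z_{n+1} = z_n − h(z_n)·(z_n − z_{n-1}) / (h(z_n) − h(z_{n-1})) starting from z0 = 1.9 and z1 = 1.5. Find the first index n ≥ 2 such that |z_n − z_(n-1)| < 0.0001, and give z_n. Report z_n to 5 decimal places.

h(1.9) = 5.1321000, h(1.5) = -2.4375000
z2 = 1.5000000 − (-2.4375000)·(-0.4000000)/(-7.5696000) = 1.6288047;  |Δ| = 0.1288047
h(1.6288047) = -0.5903706
z3 = 1.6288047 − (-0.5903706)·(0.1288047)/(1.8471294) = 1.6699726;  |Δ| = 0.0411679
h(1.6699726) = 0.1074807
z4 = 1.6699726 − 0.1074807·(0.0411679)/(0.6978513) = 1.6636321;  |Δ| = 0.0063405
h(1.6636321) = -0.0036254
z5 = 1.6636321 − (-0.0036254)·(-0.0063405)/(-0.1111061) = 1.6638390;  |Δ| = 0.0002069
h(1.6638390) = -0.0000211
z6 = 1.6638390 − (-0.0000211)·(0.0002069)/(0.0036043) = 1.6638402;  |Δ| = 0.0000012
|z6 − z5| = 0.0000012 < 0.0001

n = 6, z_n = 1.66384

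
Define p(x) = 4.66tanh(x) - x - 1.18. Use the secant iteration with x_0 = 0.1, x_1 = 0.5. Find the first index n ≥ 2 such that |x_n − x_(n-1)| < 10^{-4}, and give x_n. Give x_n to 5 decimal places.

n = 5, x_n = 0.33809

p(0.1) = -0.8155471, p(0.5) = 0.4734660
x_2 = 0.5000000 − 0.4734660·(0.4000000)/(1.2890131) = 0.3530764;  |Δ| = 0.1469236
p(0.3530764) = 0.0471345
x_3 = 0.3530764 − 0.0471345·(-0.1469236)/(-0.4263314) = 0.3368328;  |Δ| = 0.0162436
p(0.3368328) = -0.0039781
x_4 = 0.3368328 − (-0.0039781)·(-0.0162436)/(-0.0511126) = 0.3380971;  |Δ| = 0.0012642
p(0.3380971) = 0.0000259
x_5 = 0.3380971 − 0.0000259·(0.0012642)/(0.0040040) = 0.3380889;  |Δ| = 0.0000082
|x_5 − x_4| = 0.0000082 < 10^{-4}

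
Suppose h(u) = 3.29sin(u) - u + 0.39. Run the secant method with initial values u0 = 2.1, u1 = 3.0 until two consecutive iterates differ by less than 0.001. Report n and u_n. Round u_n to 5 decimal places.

n = 5, u_n = 2.46079

h(2.1) = 1.1299588, h(3.0) = -2.1457152
u2 = 3.0000000 − (-2.1457152)·(0.9000000)/(-3.2756740) = 2.4104591;  |Δ| = 0.5895409
h(2.4104591) = 0.1763195
u3 = 2.4104591 − 0.1763195·(-0.5895409)/(2.3220347) = 2.4552249;  |Δ| = 0.0447657
h(2.4552249) = 0.0197523
u4 = 2.4552249 − 0.0197523·(0.0447657)/(-0.1565672) = 2.4608724;  |Δ| = 0.0056476
h(2.4608724) = -0.0003015
u5 = 2.4608724 − (-0.0003015)·(0.0056476)/(-0.0200538) = 2.4607875;  |Δ| = 0.0000849
|u5 − u4| = 0.0000849 < 0.001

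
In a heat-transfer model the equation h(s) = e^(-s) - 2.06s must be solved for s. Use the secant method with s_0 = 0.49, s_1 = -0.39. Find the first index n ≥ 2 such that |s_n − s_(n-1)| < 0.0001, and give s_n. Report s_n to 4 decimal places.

h(0.49) = -0.396774, h(-0.39) = 2.280381
s_2 = -0.390000 − 2.280381·(-0.880000)/(2.677154) = 0.359578;  |Δ| = 0.749578
h(0.359578) = -0.042759
s_3 = 0.359578 − (-0.042759)·(0.749578)/(-2.323140) = 0.345781;  |Δ| = 0.013796
h(0.345781) = -0.004642
s_4 = 0.345781 − (-0.004642)·(-0.013796)/(0.038117) = 0.344101;  |Δ| = 0.001680
h(0.344101) = 0.000009
s_5 = 0.344101 − 0.000009·(-0.001680)/(0.004651) = 0.344104;  |Δ| = 0.000003
|s_5 − s_4| = 0.000003 < 0.0001

n = 5, s_n = 0.3441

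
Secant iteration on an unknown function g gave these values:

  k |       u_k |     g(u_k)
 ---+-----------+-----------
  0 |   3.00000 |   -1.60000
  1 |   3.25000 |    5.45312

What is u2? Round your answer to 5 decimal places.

3.05671

u2 = 3.25000 − 5.45312·(3.25000 − 3.00000) / (5.45312 − (-1.60000))
   = 3.25000 − (1.3632800)/(7.0531200) = 3.0567125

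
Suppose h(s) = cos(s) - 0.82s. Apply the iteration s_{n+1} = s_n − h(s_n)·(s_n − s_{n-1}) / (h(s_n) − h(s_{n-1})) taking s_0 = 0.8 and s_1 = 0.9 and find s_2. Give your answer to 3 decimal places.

h(0.8) = 0.04071, h(0.9) = -0.11639
s_2 = 0.90000 − (-0.11639)·(0.90000 − 0.80000) / (-0.11639 − 0.04071) = 0.90000 − (-0.01164)/(-0.15710) = 0.82591

0.826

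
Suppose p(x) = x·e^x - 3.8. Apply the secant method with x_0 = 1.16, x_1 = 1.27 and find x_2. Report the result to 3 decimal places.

1.173

p(1.16) = -0.09968, p(1.27) = 0.72228
x_2 = 1.27000 − 0.72228·(1.27000 − 1.16000) / (0.72228 − (-0.09968)) = 1.27000 − (0.07945)/(0.82196) = 1.17334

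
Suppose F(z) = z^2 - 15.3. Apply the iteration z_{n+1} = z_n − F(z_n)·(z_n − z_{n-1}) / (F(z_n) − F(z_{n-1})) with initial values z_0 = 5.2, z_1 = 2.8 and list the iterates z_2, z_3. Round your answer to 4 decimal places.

3.7325, 3.9420

F(5.2) = 11.740000, F(2.8) = -7.460000
z_2 = 2.800000 − (-7.460000)·(2.800000 − 5.200000) / (-7.460000 − 11.740000) = 2.800000 − (17.904000)/(-19.200000) = 3.732500
F(3.732500) = -1.368444
z_3 = 3.732500 − (-1.368444)·(3.732500 − 2.800000) / (-1.368444 − (-7.460000)) = 3.732500 − (-1.276074)/(6.091556) = 3.941982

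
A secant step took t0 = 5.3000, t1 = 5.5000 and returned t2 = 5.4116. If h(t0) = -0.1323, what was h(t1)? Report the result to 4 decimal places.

The secant line through (5.3000, -0.1323) and (5.5000, h(t1)) crosses zero at t2 = 5.4116.
So (5.3000, -0.1323), (5.5000, h(t1)), (5.4116, 0) are collinear:
h(t1) = -0.1323 · (5.5000 − 5.4116) / (5.3000 − 5.4116) = -0.1323 · (0.088400)/(-0.111600) = 0.104797

0.1048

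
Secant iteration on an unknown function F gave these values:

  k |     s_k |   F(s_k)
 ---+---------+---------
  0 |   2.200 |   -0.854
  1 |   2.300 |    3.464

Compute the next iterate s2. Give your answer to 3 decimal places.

s2 = 2.300 − 3.464·(2.300 − 2.200) / (3.464 − (-0.854))
   = 2.300 − (0.34640)/(4.31800) = 2.21978

2.220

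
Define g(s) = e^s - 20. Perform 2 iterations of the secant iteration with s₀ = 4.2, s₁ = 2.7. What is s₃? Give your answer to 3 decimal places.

g(4.2) = 46.68633, g(2.7) = -5.12027
s₂ = 2.70000 − (-5.12027)·(2.70000 − 4.20000) / (-5.12027 − 46.68633) = 2.70000 − (7.68040)/(-51.80660) = 2.84825
g(2.84825) = -2.74242
s₃ = 2.84825 − (-2.74242)·(2.84825 − 2.70000) / (-2.74242 − (-5.12027)) = 2.84825 − (-0.40657)/(2.37785) = 3.01923

3.019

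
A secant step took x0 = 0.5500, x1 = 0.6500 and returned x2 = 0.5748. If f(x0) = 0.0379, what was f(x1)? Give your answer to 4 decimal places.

The secant line through (0.5500, 0.0379) and (0.6500, f(x1)) crosses zero at x2 = 0.5748.
So (0.5500, 0.0379), (0.6500, f(x1)), (0.5748, 0) are collinear:
f(x1) = 0.0379 · (0.6500 − 0.5748) / (0.5500 − 0.5748) = 0.0379 · (0.075200)/(-0.024800) = -0.114923

-0.1149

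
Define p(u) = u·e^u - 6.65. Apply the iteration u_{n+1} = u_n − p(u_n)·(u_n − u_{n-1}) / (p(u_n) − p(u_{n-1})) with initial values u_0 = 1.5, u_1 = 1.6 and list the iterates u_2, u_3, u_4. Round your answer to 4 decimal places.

p(1.5) = 0.072534, p(1.6) = 1.274852
u_2 = 1.600000 − 1.274852·(1.600000 − 1.500000) / (1.274852 − 0.072534) = 1.600000 − (0.127485)/(1.202318) = 1.493967
p(1.493967) = 0.005225
u_3 = 1.493967 − 0.005225·(1.493967 − 1.600000) / (0.005225 − 1.274852) = 1.493967 − (-0.000554)/(-1.269627) = 1.493531
p(1.493531) = 0.000379
u_4 = 1.493531 − 0.000379·(1.493531 − 1.493967) / (0.000379 − 0.005225) = 1.493531 − (0.000000)/(-0.004847) = 1.493497

1.4940, 1.4935, 1.4935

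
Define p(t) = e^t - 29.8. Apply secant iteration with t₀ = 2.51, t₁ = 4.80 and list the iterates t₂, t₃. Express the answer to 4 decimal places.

p(2.51) = -17.495070, p(4.80) = 91.710418
t₂ = 4.800000 − 91.710418·(4.800000 − 2.510000) / (91.710418 − (-17.495070)) = 4.800000 − (210.016856)/(109.205487) = 2.876865
p(2.876865) = -12.041481
t₃ = 2.876865 − (-12.041481)·(2.876865 − 4.800000) / (-12.041481 − 91.710418) = 2.876865 − (23.157389)/(-103.751898) = 3.100065

2.8769, 3.1001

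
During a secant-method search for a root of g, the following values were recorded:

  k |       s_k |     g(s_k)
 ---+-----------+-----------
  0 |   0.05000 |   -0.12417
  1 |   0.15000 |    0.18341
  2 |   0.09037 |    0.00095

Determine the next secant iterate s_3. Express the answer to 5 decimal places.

s_3 = 0.09037 − 0.00095·(0.09037 − 0.15000) / (0.00095 − 0.18341)
   = 0.09037 − (-0.0000566)/(-0.1824600) = 0.0900595

0.09006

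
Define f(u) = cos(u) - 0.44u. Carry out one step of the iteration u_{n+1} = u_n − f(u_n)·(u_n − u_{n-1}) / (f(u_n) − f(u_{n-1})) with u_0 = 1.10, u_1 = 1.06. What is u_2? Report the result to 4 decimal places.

1.0770

f(1.10) = -0.030404, f(1.06) = 0.022472
u_2 = 1.060000 − 0.022472·(1.060000 − 1.100000) / (0.022472 − (-0.030404)) = 1.060000 − (-0.000899)/(0.052876) = 1.077000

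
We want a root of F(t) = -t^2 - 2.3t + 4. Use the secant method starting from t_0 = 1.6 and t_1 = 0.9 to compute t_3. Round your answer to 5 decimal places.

1.15846

F(1.6) = -2.2400000, F(0.9) = 1.1200000
t_2 = 0.9000000 − 1.1200000·(0.9000000 − 1.6000000) / (1.1200000 − (-2.2400000)) = 0.9000000 − (-0.7840000)/(3.3600000) = 1.1333333
F(1.1333333) = 0.1088889
t_3 = 1.1333333 − 0.1088889·(1.1333333 − 0.9000000) / (0.1088889 − 1.1200000) = 1.1333333 − (0.0254074)/(-1.0111111) = 1.1584615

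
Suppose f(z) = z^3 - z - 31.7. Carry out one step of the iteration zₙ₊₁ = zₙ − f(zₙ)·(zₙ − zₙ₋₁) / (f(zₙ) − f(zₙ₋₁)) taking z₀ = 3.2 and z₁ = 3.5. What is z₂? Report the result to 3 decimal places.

f(3.2) = -2.13200, f(3.5) = 7.67500
z₂ = 3.50000 − 7.67500·(3.50000 − 3.20000) / (7.67500 − (-2.13200)) = 3.50000 − (2.30250)/(9.80700) = 3.26522

3.265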